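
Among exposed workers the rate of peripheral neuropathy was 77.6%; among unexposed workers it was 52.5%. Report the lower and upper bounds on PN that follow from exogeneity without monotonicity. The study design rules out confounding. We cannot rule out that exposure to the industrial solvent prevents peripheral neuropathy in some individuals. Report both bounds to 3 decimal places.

p₁ = 0.776, p₀ = 0.525.
Under exogeneity alone the bounds on PN are max{0,(p₁−p₀)/p₁} ≤ PN ≤ min{1,(1−p₀)/p₁}.
  lower = (p₁ − p₀)/p₁ = 0.251 / 0.776 ≈ 0.3235
  upper = min{1, (1 − p₀)/p₁} = 0.475 / 0.776 ≈ 0.6121

0.323 ≤ PN ≤ 0.612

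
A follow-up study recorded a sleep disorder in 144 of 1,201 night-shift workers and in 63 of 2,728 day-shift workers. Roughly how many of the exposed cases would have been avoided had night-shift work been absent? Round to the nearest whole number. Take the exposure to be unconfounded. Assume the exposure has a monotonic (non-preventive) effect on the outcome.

p₁ = P(outcome | exposed) = 144/1201 = 0.1199
p₀ = P(outcome | unexposed) = 63/2728 = 0.023094
PN = (p₁ − p₀)/p₁ = (0.1199 − 0.023094) / 0.1199 ≈ 0.80739.
Attributable cases ≈ PN × (exposed cases) = 0.80739 × 144 ≈ 116.26.

about 116 cases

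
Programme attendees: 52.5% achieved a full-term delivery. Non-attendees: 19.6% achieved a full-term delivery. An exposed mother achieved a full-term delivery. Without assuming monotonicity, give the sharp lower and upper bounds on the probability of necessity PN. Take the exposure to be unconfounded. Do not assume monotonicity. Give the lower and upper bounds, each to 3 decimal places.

0.627 ≤ PN ≤ 1.000

p₁ = 0.525, p₀ = 0.196.
Under exogeneity alone the bounds on PN are max{0,(p₁−p₀)/p₁} ≤ PN ≤ min{1,(1−p₀)/p₁}.
  lower = (p₁ − p₀)/p₁ = 0.329 / 0.525 ≈ 0.6267
  upper = min{1, (1 − p₀)/p₁} = 0.804 / 0.525 ≈ 1.5314 → capped at 1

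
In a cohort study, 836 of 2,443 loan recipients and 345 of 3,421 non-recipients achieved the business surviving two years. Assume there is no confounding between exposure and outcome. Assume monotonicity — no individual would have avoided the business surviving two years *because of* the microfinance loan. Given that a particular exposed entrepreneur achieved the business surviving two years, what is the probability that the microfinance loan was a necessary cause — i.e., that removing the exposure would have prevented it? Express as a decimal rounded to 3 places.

PN ≈ 0.705

p₁ = P(outcome | exposed) = 836/2443 = 0.3422
p₀ = P(outcome | unexposed) = 345/3421 = 0.10085
Under exogeneity and monotonicity, PN = (p₁ − p₀) / p₁.
PN = (0.3422 − 0.10085) / 0.3422 = 0.24135 / 0.3422 ≈ 0.7053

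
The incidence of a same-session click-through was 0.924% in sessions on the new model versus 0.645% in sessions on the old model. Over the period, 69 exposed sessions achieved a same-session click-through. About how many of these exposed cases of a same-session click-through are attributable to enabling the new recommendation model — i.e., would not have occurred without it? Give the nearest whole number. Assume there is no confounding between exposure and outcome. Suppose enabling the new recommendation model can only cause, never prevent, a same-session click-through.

p₁ = 0.00924, p₀ = 0.00645.
PN = (p₁ − p₀)/p₁ = (0.00924 − 0.00645) / 0.00924 ≈ 0.30195.
Attributable cases ≈ PN × (exposed cases) = 0.30195 × 69 ≈ 20.83.

about 21 cases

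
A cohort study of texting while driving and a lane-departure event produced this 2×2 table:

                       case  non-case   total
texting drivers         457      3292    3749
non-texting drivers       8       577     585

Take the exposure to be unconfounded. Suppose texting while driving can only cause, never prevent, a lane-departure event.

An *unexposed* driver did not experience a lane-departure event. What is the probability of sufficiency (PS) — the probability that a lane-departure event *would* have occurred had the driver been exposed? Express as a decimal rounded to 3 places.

PS ≈ 0.110

p₁ = P(outcome | exposed) = 457/3749 = 0.1219
p₀ = P(outcome | unexposed) = 8/585 = 0.013675
Under exogeneity and monotonicity, PS = (p₁ − p₀)/(1 − p₀).
PS = (0.1219 − 0.013675) / 0.98632 ≈ 0.1097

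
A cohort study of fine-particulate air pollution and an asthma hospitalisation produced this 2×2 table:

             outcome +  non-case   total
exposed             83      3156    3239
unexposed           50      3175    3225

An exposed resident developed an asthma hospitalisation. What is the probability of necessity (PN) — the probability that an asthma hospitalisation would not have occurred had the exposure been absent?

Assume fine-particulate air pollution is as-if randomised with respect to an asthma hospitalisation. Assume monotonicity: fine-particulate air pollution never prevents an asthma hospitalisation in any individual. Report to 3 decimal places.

p₁ = P(outcome | exposed) = 83/3239 = 0.025625
p₀ = P(outcome | unexposed) = 50/3225 = 0.015504
Under exogeneity and monotonicity, PN = (p₁ − p₀) / p₁.
PN = (0.025625 − 0.015504) / 0.025625 = 0.010121 / 0.025625 ≈ 0.3950

PN ≈ 0.395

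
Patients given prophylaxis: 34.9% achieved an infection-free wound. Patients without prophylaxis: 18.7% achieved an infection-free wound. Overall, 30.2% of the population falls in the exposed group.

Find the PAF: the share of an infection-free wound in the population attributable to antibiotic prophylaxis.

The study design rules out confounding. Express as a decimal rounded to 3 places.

PAF ≈ 0.207

p₁ = 0.349, p₀ = 0.187.
Overall risk P(Y=1) = π·p₁ + (1−π)·p₀ = 0.302×0.349 + 0.698×0.187 = 0.23592.
Under exogeneity, PAF = [P(Y=1) − p₀] / P(Y=1).
PAF = (0.23592 − 0.187) / 0.23592 ≈ 0.2074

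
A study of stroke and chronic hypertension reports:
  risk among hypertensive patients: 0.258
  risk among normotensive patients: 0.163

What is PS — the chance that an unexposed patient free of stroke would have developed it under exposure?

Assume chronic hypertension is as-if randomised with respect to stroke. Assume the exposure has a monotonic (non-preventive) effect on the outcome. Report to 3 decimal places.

Let p₁ = 0.258, p₀ = 0.163.
Under exogeneity and monotonicity, PS = (p₁ − p₀) / (1 − p₀).
PS = (0.258 − 0.163) / (1 − 0.163) = 0.095 / 0.837 ≈ 0.1135

PS ≈ 0.114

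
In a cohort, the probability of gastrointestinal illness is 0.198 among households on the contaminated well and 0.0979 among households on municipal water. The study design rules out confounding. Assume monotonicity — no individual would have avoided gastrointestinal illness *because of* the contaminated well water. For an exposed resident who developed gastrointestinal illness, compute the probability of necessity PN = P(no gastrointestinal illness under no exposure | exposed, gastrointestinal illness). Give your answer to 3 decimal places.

PN ≈ 0.506

Let p₁ = 0.198, p₀ = 0.0979.
Under exogeneity and monotonicity, PN = (p₁ − p₀) / p₁.
PN = (0.198 − 0.0979) / 0.198 = 0.1001 / 0.198 ≈ 0.5056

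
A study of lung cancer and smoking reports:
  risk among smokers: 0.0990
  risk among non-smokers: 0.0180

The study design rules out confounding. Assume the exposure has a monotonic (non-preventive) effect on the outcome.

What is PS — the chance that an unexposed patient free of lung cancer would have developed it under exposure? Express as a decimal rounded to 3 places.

Let p₁ = 0.099, p₀ = 0.018.
Under exogeneity and monotonicity, PS = (p₁ − p₀) / (1 − p₀).
PS = (0.099 − 0.018) / (1 − 0.018) = 0.081 / 0.982 ≈ 0.0825

PS ≈ 0.082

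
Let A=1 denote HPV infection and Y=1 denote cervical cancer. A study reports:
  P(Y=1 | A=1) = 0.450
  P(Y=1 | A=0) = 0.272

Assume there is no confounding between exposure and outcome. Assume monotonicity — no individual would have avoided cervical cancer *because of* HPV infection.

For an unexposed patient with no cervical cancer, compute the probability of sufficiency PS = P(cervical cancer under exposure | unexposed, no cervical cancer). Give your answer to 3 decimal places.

PS ≈ 0.245

Let p₁ = 0.45, p₀ = 0.272.
Under exogeneity and monotonicity, PS = (p₁ − p₀) / (1 − p₀).
PS = (0.45 − 0.272) / (1 − 0.272) = 0.178 / 0.728 ≈ 0.2445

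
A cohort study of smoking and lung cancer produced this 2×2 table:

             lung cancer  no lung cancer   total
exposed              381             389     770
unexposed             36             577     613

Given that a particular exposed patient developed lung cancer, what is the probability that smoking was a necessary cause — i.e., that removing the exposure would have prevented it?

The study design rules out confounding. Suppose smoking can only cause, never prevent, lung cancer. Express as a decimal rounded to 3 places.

PN ≈ 0.881

p₁ = P(outcome | exposed) = 381/770 = 0.49481
p₀ = P(outcome | unexposed) = 36/613 = 0.058728
Under exogeneity and monotonicity, PN = (p₁ − p₀)/p₁.
PN = (0.49481 − 0.058728) / 0.49481 ≈ 0.8813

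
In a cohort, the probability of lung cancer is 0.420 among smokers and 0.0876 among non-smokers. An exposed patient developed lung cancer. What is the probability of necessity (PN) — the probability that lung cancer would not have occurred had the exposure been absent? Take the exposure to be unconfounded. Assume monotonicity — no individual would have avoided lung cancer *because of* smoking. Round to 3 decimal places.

PN ≈ 0.791

Let p₁ = 0.42, p₀ = 0.0876.
Under exogeneity and monotonicity, PN = (p₁ − p₀) / p₁.
PN = (0.42 − 0.0876) / 0.42 = 0.3324 / 0.42 ≈ 0.7914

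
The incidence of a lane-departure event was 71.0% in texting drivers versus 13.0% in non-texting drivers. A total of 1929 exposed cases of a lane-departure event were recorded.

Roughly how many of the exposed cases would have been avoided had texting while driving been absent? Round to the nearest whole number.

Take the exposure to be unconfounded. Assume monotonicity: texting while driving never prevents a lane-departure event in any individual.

about 1576 cases

p₁ = 0.71, p₀ = 0.13.
PN = (p₁ − p₀)/p₁ = (0.71 − 0.13) / 0.71 ≈ 0.81690.
Attributable cases ≈ PN × (exposed cases) = 0.81690 × 1929 ≈ 1575.80.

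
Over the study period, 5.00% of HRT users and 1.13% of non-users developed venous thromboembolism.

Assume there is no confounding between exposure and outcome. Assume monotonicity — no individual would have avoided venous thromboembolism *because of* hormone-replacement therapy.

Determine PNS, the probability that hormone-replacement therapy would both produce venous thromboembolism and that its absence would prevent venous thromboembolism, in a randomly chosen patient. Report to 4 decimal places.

PNS ≈ 0.0387

p₁ = 0.05, p₀ = 0.0113.
Under exogeneity and monotonicity, PNS = p₁ − p₀.
PNS = 0.05 − 0.0113 = 0.0387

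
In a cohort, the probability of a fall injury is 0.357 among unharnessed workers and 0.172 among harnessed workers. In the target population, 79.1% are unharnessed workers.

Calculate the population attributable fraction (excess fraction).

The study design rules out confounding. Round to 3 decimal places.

Let p₁ = 0.357, p₀ = 0.172.
Overall risk P(Y=1) = π·p₁ + (1−π)·p₀ = 0.791×0.357 + 0.209×0.172 = 0.31833.
Under exogeneity, PAF = [P(Y=1) − p₀] / P(Y=1).
PAF = (0.31833 − 0.172) / 0.31833 ≈ 0.4597

PAF ≈ 0.460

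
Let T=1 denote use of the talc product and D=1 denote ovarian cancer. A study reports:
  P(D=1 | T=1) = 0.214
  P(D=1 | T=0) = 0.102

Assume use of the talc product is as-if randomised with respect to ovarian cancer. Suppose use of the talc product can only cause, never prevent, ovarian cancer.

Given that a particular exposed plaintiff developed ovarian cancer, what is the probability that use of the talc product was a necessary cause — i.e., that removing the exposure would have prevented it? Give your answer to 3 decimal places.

Let p₁ = 0.214, p₀ = 0.102.
Under exogeneity and monotonicity, PN = (p₁ − p₀) / p₁.
PN = (0.214 − 0.102) / 0.214 = 0.112 / 0.214 ≈ 0.5234

PN ≈ 0.523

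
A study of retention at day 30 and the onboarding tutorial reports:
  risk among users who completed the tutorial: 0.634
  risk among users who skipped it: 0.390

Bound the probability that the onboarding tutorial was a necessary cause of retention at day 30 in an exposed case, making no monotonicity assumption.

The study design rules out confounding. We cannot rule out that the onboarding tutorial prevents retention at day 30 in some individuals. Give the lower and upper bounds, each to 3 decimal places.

Let p₁ = 0.634, p₀ = 0.39.
Under exogeneity alone the bounds on PN are max{0,(p₁−p₀)/p₁} ≤ PN ≤ min{1,(1−p₀)/p₁}.
  lower = (p₁ − p₀)/p₁ = 0.244 / 0.634 ≈ 0.3849
  upper = min{1, (1 − p₀)/p₁} = 0.61 / 0.634 ≈ 0.9621

0.385 ≤ PN ≤ 0.962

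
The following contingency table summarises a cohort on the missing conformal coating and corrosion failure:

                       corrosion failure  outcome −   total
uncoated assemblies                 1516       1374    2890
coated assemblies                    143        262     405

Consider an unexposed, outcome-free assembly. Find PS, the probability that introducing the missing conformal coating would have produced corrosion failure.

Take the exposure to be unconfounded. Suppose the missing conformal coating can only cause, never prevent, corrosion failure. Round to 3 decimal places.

PS ≈ 0.265

p₁ = P(outcome | exposed) = 1516/2890 = 0.52457
p₀ = P(outcome | unexposed) = 143/405 = 0.35309
Under exogeneity and monotonicity, PS = (p₁ − p₀) / (1 − p₀).
PS = (0.52457 − 0.35309) / (1 − 0.35309) = 0.17148 / 0.64691 ≈ 0.2651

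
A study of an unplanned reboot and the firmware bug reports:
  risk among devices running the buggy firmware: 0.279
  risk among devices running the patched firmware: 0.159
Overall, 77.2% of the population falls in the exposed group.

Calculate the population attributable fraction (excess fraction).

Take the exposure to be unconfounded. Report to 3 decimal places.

Let p₁ = 0.279, p₀ = 0.159.
Overall risk P(Y=1) = π·p₁ + (1−π)·p₀ = 0.772×0.279 + 0.228×0.159 = 0.25164.
Under exogeneity, PAF = [P(Y=1) − p₀] / P(Y=1).
PAF = (0.25164 − 0.159) / 0.25164 ≈ 0.3681

PAF ≈ 0.368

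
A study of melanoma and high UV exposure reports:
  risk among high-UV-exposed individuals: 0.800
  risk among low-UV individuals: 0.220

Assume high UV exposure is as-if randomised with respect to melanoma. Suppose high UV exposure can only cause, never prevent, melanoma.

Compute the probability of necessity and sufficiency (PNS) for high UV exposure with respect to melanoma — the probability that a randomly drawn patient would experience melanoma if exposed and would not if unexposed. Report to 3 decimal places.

Let p₁ = 0.8, p₀ = 0.22.
Under exogeneity and monotonicity, PNS = p₁ − p₀.
PNS = 0.8 − 0.22 = 0.58

PNS ≈ 0.580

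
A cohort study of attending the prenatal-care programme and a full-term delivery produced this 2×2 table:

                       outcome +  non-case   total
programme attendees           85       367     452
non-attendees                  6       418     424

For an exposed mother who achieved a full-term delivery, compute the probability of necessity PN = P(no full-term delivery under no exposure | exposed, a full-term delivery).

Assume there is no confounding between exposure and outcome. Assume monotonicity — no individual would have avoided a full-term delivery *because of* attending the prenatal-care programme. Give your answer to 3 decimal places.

p₁ = P(outcome | exposed) = 85/452 = 0.18805
p₀ = P(outcome | unexposed) = 6/424 = 0.014151
Under exogeneity and monotonicity, PN = (p₁ − p₀)/p₁.
PN = (0.18805 − 0.014151) / 0.18805 ≈ 0.9248

PN ≈ 0.925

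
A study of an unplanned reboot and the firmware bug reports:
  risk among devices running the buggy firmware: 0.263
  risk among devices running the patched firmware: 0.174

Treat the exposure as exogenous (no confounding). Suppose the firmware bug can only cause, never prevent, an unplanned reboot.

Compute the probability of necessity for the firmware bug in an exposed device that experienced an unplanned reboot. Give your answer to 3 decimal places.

PN ≈ 0.338

Let p₁ = 0.263, p₀ = 0.174.
Under exogeneity and monotonicity, PN = (p₁ − p₀) / p₁.
PN = (0.263 − 0.174) / 0.263 = 0.089 / 0.263 ≈ 0.3384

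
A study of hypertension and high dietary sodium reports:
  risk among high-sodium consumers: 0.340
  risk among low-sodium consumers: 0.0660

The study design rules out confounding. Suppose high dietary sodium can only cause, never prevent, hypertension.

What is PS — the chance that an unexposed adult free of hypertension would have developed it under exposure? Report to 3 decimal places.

Let p₁ = 0.34, p₀ = 0.066.
Under exogeneity and monotonicity, PS = (p₁ − p₀) / (1 − p₀).
PS = (0.34 − 0.066) / (1 − 0.066) = 0.274 / 0.934 ≈ 0.2934

PS ≈ 0.293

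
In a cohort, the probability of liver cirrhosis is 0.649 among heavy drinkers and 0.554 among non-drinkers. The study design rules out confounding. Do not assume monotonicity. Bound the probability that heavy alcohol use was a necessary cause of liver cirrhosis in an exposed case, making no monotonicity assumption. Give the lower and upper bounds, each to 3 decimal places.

Let p₁ = 0.649, p₀ = 0.554.
Under exogeneity alone the bounds on PN are max{0,(p₁−p₀)/p₁} ≤ PN ≤ min{1,(1−p₀)/p₁}.
  lower = (p₁ − p₀)/p₁ = 0.095 / 0.649 ≈ 0.1464
  upper = min{1, (1 − p₀)/p₁} = 0.446 / 0.649 ≈ 0.6872

0.146 ≤ PN ≤ 0.687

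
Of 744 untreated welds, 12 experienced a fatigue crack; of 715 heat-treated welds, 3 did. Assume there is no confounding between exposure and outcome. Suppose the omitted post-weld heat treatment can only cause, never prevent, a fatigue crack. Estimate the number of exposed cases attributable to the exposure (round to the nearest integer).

p₁ = P(outcome | exposed) = 12/744 = 0.016129
p₀ = P(outcome | unexposed) = 3/715 = 0.0041958
PN = (p₁ − p₀)/p₁ = (0.016129 − 0.0041958) / 0.016129 ≈ 0.73986.
Attributable cases ≈ PN × (exposed cases) = 0.73986 × 12 ≈ 8.88.

about 9 cases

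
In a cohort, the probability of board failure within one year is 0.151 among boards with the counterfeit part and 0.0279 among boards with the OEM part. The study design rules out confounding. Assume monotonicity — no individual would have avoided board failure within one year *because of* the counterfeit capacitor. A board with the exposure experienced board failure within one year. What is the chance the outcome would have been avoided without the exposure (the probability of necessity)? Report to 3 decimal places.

Let p₁ = 0.151, p₀ = 0.0279.
Under exogeneity and monotonicity, PN = (p₁ − p₀) / p₁.
PN = (0.151 − 0.0279) / 0.151 = 0.1231 / 0.151 ≈ 0.8152

PN ≈ 0.815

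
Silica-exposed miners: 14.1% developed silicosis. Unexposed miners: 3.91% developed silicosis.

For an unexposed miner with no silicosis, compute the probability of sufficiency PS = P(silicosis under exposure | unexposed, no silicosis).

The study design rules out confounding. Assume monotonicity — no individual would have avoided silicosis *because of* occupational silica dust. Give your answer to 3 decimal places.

PS ≈ 0.106

p₁ = 0.141, p₀ = 0.0391.
Under exogeneity and monotonicity, PS = (p₁ − p₀) / (1 − p₀).
PS = (0.141 − 0.0391) / (1 − 0.0391) = 0.1019 / 0.9609 ≈ 0.1060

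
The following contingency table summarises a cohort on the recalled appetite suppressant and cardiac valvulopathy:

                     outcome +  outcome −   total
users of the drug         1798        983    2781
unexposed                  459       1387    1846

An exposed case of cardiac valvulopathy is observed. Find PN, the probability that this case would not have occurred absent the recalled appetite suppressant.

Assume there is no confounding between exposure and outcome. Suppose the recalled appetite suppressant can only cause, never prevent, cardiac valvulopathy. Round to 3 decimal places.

PN ≈ 0.615

p₁ = P(outcome | exposed) = 1798/2781 = 0.64653
p₀ = P(outcome | unexposed) = 459/1846 = 0.24865
Under exogeneity and monotonicity, PN = (p₁ − p₀)/p₁.
PN = (0.64653 − 0.24865) / 0.64653 ≈ 0.6154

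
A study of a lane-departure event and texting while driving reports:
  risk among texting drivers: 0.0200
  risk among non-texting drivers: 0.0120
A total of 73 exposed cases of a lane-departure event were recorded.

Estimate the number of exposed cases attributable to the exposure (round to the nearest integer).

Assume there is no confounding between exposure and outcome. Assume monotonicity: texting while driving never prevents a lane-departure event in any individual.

Let p₁ = 0.02, p₀ = 0.012.
PN = (p₁ − p₀)/p₁ = (0.02 − 0.012) / 0.02 ≈ 0.40000.
Attributable cases ≈ PN × (exposed cases) = 0.40000 × 73 ≈ 29.20.

about 29 cases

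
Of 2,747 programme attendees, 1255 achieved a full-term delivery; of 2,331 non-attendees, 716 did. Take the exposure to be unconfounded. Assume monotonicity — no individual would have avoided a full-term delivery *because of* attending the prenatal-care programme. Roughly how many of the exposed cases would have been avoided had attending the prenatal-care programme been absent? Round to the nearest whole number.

about 411 cases

p₁ = P(outcome | exposed) = 1255/2747 = 0.45686
p₀ = P(outcome | unexposed) = 716/2331 = 0.30716
PN = (p₁ − p₀)/p₁ = (0.45686 − 0.30716) / 0.45686 ≈ 0.32767.
Attributable cases ≈ PN × (exposed cases) = 0.32767 × 1255 ≈ 411.22.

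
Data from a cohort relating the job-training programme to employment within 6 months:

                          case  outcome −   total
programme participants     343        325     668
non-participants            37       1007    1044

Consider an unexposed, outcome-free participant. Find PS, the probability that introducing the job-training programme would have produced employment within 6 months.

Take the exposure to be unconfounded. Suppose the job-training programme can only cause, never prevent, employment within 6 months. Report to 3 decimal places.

p₁ = P(outcome | exposed) = 343/668 = 0.51347
p₀ = P(outcome | unexposed) = 37/1044 = 0.035441
Under exogeneity and monotonicity, PS = (p₁ − p₀) / (1 − p₀).
PS = (0.51347 − 0.035441) / (1 − 0.035441) = 0.47803 / 0.96456 ≈ 0.4956

PS ≈ 0.496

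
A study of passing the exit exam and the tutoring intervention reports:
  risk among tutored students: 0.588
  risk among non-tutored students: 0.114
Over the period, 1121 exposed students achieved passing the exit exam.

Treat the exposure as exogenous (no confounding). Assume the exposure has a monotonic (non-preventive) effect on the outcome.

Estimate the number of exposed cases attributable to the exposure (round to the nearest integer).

Let p₁ = 0.588, p₀ = 0.114.
PN = (p₁ − p₀)/p₁ = (0.588 − 0.114) / 0.588 ≈ 0.80612.
Attributable cases ≈ PN × (exposed cases) = 0.80612 × 1121 ≈ 903.66.

about 904 cases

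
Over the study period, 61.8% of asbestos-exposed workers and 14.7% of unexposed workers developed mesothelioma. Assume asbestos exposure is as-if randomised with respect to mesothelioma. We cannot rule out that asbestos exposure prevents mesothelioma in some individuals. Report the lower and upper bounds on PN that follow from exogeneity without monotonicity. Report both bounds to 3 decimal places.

0.762 ≤ PN ≤ 1.000

p₁ = 0.618, p₀ = 0.147.
Under exogeneity alone the bounds on PN are max{0,(p₁−p₀)/p₁} ≤ PN ≤ min{1,(1−p₀)/p₁}.
  lower = (p₁ − p₀)/p₁ = 0.471 / 0.618 ≈ 0.7621
  upper = min{1, (1 − p₀)/p₁} = 0.853 / 0.618 ≈ 1.3803 → capped at 1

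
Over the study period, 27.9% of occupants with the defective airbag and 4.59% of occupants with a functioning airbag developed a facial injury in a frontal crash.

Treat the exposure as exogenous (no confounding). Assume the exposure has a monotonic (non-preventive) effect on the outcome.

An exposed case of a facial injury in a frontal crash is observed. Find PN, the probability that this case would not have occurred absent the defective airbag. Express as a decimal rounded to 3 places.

PN ≈ 0.835

p₁ = 0.279, p₀ = 0.0459.
Under exogeneity and monotonicity, PN = (p₁ − p₀) / p₁.
PN = (0.279 − 0.0459) / 0.279 = 0.2331 / 0.279 ≈ 0.8355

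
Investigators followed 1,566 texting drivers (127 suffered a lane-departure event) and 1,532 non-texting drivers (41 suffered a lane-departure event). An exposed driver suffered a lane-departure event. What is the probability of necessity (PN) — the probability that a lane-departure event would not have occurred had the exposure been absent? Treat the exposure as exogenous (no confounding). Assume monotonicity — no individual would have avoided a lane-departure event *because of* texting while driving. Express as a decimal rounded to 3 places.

p₁ = P(outcome | exposed) = 127/1566 = 0.081098
p₀ = P(outcome | unexposed) = 41/1532 = 0.026762
Under exogeneity and monotonicity, PN = (p₁ − p₀) / p₁.
PN = (0.081098 − 0.026762) / 0.081098 = 0.054336 / 0.081098 ≈ 0.6700

PN ≈ 0.670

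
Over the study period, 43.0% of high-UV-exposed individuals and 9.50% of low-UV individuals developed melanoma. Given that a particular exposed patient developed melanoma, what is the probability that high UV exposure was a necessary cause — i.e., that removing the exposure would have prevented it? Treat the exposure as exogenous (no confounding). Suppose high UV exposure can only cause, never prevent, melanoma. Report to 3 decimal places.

p₁ = 0.43, p₀ = 0.095.
Under exogeneity and monotonicity, PN = (p₁ − p₀) / p₁.
PN = (0.43 − 0.095) / 0.43 = 0.335 / 0.43 ≈ 0.7791

PN ≈ 0.779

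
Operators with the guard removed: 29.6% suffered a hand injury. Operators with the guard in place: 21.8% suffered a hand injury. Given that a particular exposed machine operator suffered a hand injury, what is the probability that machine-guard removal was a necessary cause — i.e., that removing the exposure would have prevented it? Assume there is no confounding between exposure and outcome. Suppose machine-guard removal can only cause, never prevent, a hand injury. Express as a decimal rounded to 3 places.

p₁ = 0.296, p₀ = 0.218.
Under exogeneity and monotonicity, PN = (p₁ − p₀) / p₁.
PN = (0.296 − 0.218) / 0.296 = 0.078 / 0.296 ≈ 0.2635

PN ≈ 0.264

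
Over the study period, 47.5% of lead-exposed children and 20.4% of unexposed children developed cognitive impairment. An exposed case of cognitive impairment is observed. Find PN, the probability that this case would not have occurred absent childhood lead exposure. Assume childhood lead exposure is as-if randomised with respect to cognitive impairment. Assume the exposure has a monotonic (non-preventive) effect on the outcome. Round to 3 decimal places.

p₁ = 0.475, p₀ = 0.204.
Under exogeneity and monotonicity, PN = (p₁ − p₀) / p₁.
PN = (0.475 − 0.204) / 0.475 = 0.271 / 0.475 ≈ 0.5705

PN ≈ 0.571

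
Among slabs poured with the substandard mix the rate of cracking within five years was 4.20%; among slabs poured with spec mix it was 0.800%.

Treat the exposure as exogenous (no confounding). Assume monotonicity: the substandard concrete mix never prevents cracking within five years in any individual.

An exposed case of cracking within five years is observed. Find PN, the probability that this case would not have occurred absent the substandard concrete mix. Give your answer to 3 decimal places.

p₁ = 0.042, p₀ = 0.008.
Under exogeneity and monotonicity, PN = (p₁ − p₀) / p₁.
PN = (0.042 − 0.008) / 0.042 = 0.034 / 0.042 ≈ 0.8095

PN ≈ 0.810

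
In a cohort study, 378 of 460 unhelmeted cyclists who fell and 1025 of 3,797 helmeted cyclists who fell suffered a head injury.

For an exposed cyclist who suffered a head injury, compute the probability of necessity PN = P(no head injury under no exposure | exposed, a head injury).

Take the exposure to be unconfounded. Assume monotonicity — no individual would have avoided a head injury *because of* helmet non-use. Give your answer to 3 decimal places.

p₁ = P(outcome | exposed) = 378/460 = 0.82174
p₀ = P(outcome | unexposed) = 1025/3797 = 0.26995
Under exogeneity and monotonicity, PN = (p₁ − p₀) / p₁.
PN = (0.82174 − 0.26995) / 0.82174 = 0.55179 / 0.82174 ≈ 0.6715

PN ≈ 0.671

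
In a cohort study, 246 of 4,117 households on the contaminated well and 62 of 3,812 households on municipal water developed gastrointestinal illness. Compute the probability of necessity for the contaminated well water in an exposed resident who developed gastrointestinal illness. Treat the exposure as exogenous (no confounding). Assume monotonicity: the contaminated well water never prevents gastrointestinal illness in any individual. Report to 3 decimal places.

PN ≈ 0.728

p₁ = P(outcome | exposed) = 246/4117 = 0.059752
p₀ = P(outcome | unexposed) = 62/3812 = 0.016264
Under exogeneity and monotonicity, PN = (p₁ − p₀) / p₁.
PN = (0.059752 − 0.016264) / 0.059752 = 0.043488 / 0.059752 ≈ 0.7278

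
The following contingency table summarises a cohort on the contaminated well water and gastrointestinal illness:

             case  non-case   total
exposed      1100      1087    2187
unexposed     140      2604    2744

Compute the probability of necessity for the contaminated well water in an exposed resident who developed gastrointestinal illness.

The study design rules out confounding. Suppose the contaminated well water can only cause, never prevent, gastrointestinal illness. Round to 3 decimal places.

PN ≈ 0.899

p₁ = P(outcome | exposed) = 1100/2187 = 0.50297
p₀ = P(outcome | unexposed) = 140/2744 = 0.05102
Under exogeneity and monotonicity, PN = (p₁ − p₀) / p₁.
PN = (0.50297 − 0.05102) / 0.50297 = 0.45195 / 0.50297 ≈ 0.8986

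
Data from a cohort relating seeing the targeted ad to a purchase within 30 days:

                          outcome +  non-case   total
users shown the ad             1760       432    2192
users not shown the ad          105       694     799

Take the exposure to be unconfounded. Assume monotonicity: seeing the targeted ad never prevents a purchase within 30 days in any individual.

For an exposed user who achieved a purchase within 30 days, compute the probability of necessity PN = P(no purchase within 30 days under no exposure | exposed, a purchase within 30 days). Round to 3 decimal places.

PN ≈ 0.836

p₁ = P(outcome | exposed) = 1760/2192 = 0.80292
p₀ = P(outcome | unexposed) = 105/799 = 0.13141
Under exogeneity and monotonicity, PN = (p₁ − p₀)/p₁.
PN = (0.80292 − 0.13141) / 0.80292 ≈ 0.8363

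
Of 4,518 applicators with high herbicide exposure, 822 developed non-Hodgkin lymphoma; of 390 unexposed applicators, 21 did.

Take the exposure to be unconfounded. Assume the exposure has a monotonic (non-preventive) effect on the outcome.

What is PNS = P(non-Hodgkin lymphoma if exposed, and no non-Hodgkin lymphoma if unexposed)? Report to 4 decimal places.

p₁ = P(outcome | exposed) = 822/4518 = 0.18194
p₀ = P(outcome | unexposed) = 21/390 = 0.053846
Under exogeneity and monotonicity, PNS = p₁ − p₀.
PNS = 0.18194 − 0.053846 = 0.12809

PNS ≈ 0.1281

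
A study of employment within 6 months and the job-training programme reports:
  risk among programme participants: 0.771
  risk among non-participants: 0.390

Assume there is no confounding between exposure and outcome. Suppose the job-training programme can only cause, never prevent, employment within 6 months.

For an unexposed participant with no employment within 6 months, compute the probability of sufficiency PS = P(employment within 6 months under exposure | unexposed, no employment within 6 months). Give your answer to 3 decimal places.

PS ≈ 0.625

Let p₁ = 0.771, p₀ = 0.39.
Under exogeneity and monotonicity, PS = (p₁ − p₀) / (1 − p₀).
PS = (0.771 − 0.39) / (1 − 0.39) = 0.381 / 0.61 ≈ 0.6246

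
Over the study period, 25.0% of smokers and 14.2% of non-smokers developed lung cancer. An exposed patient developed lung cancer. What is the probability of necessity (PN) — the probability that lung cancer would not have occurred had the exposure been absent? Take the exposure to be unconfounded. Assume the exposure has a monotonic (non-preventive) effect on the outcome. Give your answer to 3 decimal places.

PN ≈ 0.432

p₁ = 0.25, p₀ = 0.142.
Under exogeneity and monotonicity, PN = (p₁ − p₀) / p₁.
PN = (0.25 − 0.142) / 0.25 = 0.108 / 0.25 ≈ 0.4320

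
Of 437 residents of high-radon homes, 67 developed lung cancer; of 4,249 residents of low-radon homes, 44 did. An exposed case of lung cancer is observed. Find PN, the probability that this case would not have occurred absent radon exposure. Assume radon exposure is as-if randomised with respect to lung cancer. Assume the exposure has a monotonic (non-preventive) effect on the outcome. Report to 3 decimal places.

p₁ = P(outcome | exposed) = 67/437 = 0.15332
p₀ = P(outcome | unexposed) = 44/4249 = 0.010355
Under exogeneity and monotonicity, PN = (p₁ − p₀) / p₁.
PN = (0.15332 − 0.010355) / 0.15332 = 0.14296 / 0.15332 ≈ 0.9325

PN ≈ 0.932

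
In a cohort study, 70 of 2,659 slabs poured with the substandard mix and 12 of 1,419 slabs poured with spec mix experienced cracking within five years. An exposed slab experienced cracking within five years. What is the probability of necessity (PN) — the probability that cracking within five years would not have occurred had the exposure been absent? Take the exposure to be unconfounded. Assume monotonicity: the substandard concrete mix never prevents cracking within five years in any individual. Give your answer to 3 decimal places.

p₁ = P(outcome | exposed) = 70/2659 = 0.026326
p₀ = P(outcome | unexposed) = 12/1419 = 0.0084567
Under exogeneity and monotonicity, PN = (p₁ − p₀) / p₁.
PN = (0.026326 − 0.0084567) / 0.026326 = 0.017869 / 0.026326 ≈ 0.6788

PN ≈ 0.679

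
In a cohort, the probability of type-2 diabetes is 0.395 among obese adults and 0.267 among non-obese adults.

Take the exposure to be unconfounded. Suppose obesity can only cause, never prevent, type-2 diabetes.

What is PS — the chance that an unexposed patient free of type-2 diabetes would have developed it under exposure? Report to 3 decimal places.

Let p₁ = 0.395, p₀ = 0.267.
Under exogeneity and monotonicity, PS = (p₁ − p₀) / (1 − p₀).
PS = (0.395 − 0.267) / (1 − 0.267) = 0.128 / 0.733 ≈ 0.1746

PS ≈ 0.175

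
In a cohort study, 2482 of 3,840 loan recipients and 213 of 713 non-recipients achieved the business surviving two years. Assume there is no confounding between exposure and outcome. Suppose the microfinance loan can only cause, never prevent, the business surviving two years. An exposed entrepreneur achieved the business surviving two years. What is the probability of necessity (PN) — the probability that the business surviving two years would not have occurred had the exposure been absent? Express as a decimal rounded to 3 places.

PN ≈ 0.538

p₁ = P(outcome | exposed) = 2482/3840 = 0.64635
p₀ = P(outcome | unexposed) = 213/713 = 0.29874
Under exogeneity and monotonicity, PN = (p₁ − p₀) / p₁.
PN = (0.64635 − 0.29874) / 0.64635 = 0.34762 / 0.64635 ≈ 0.5378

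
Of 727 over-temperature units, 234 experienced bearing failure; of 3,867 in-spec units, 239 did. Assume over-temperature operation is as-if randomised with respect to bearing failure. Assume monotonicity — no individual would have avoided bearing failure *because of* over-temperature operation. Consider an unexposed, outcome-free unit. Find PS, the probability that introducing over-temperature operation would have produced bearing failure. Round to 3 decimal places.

PS ≈ 0.277

p₁ = P(outcome | exposed) = 234/727 = 0.32187
p₀ = P(outcome | unexposed) = 239/3867 = 0.061805
Under exogeneity and monotonicity, PS = (p₁ − p₀) / (1 − p₀).
PS = (0.32187 − 0.061805) / (1 − 0.061805) = 0.26007 / 0.93819 ≈ 0.2772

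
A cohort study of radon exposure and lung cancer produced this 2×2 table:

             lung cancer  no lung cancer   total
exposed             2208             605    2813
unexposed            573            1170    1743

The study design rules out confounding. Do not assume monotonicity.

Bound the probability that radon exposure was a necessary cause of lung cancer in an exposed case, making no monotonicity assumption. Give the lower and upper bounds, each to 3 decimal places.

0.581 ≤ PN ≤ 0.855

p₁ = P(outcome | exposed) = 2208/2813 = 0.78493
p₀ = P(outcome | unexposed) = 573/1743 = 0.32874
Under exogeneity alone the bounds on PN are max{0,(p₁−p₀)/p₁} ≤ PN ≤ min{1,(1−p₀)/p₁}.
  lower = (p₁ − p₀)/p₁ = 0.45618 / 0.78493 ≈ 0.5812
  upper = min{1, (1 − p₀)/p₁} = 0.67126 / 0.78493 ≈ 0.8552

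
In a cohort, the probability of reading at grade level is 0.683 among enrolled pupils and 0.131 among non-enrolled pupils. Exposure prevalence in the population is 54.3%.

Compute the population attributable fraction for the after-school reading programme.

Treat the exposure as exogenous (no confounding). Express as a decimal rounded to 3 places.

Let p₁ = 0.683, p₀ = 0.131.
Overall risk P(Y=1) = π·p₁ + (1−π)·p₀ = 0.543×0.683 + 0.457×0.131 = 0.43074.
Under exogeneity, PAF = [P(Y=1) − p₀] / P(Y=1).
PAF = (0.43074 − 0.131) / 0.43074 ≈ 0.6959

PAF ≈ 0.696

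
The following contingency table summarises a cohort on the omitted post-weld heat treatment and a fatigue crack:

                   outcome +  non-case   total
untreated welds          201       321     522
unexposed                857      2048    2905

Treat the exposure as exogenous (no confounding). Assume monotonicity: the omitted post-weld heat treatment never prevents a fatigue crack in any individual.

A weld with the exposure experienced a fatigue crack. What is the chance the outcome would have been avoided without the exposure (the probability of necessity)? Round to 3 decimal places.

PN ≈ 0.234

p₁ = P(outcome | exposed) = 201/522 = 0.38506
p₀ = P(outcome | unexposed) = 857/2905 = 0.29501
Under exogeneity and monotonicity, PN = (p₁ − p₀)/p₁.
PN = (0.38506 − 0.29501) / 0.38506 ≈ 0.2339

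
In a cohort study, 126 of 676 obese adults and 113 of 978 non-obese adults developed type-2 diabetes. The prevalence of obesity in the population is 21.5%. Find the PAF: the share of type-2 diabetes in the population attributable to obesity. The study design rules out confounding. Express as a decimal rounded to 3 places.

PAF ≈ 0.116

p₁ = P(outcome | exposed) = 126/676 = 0.18639
p₀ = P(outcome | unexposed) = 113/978 = 0.11554
Overall risk P(Y=1) = π·p₁ + (1−π)·p₀ = 0.215×0.18639 + 0.785×0.11554 = 0.13077.
Under exogeneity, PAF = [P(Y=1) − p₀] / P(Y=1).
PAF = (0.13077 − 0.11554) / 0.13077 ≈ 0.1165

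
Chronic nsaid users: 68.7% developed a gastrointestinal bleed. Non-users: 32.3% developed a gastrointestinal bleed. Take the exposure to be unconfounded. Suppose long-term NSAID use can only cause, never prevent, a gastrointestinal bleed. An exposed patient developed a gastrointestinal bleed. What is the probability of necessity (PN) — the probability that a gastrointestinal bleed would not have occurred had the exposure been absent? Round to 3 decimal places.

PN ≈ 0.530

p₁ = 0.687, p₀ = 0.323.
Under exogeneity and monotonicity, PN = (p₁ − p₀) / p₁.
PN = (0.687 − 0.323) / 0.687 = 0.364 / 0.687 ≈ 0.5298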